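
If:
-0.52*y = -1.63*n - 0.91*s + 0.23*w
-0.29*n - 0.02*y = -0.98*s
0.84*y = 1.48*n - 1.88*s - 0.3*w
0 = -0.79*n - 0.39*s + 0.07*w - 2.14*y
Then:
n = 0.00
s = 0.00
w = 0.00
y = 0.00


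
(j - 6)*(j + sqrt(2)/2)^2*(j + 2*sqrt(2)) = j^4 - 6*j^3 + 3*sqrt(2)*j^3 - 18*sqrt(2)*j^2 + 9*j^2/2 - 27*j + sqrt(2)*j - 6*sqrt(2)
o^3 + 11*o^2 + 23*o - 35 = (o - 1)*(o + 5)*(o + 7)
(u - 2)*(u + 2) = u^2 - 4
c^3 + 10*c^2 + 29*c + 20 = (c + 1)*(c + 4)*(c + 5)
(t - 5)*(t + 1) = t^2 - 4*t - 5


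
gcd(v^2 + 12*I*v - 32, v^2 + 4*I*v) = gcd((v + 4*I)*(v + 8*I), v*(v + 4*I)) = v + 4*I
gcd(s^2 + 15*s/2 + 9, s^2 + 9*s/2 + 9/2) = s + 3/2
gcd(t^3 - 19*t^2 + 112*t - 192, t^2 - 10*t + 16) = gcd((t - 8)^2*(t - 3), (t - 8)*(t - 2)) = t - 8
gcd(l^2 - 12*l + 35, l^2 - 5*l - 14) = l - 7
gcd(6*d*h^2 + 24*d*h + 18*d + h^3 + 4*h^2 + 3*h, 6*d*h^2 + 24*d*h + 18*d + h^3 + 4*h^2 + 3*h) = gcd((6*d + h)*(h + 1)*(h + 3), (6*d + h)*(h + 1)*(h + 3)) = 6*d*h^2 + 24*d*h + 18*d + h^3 + 4*h^2 + 3*h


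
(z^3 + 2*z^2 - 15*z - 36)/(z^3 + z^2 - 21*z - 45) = (z - 4)/(z - 5)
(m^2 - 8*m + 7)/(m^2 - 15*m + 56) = (m - 1)/(m - 8)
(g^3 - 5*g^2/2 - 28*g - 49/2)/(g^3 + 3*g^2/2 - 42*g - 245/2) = (g + 1)/(g + 5)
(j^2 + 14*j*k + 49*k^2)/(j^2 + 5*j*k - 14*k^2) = (j + 7*k)/(j - 2*k)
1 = 1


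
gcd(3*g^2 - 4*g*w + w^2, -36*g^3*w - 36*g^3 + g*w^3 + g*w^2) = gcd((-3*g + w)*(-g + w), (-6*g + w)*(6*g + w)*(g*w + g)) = 1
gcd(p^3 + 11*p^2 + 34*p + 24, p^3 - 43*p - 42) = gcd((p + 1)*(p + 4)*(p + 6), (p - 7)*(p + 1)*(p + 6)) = p^2 + 7*p + 6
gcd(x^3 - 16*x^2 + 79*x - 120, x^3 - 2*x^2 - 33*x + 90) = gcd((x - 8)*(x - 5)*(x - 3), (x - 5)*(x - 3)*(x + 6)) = x^2 - 8*x + 15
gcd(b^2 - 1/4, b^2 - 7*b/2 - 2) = b + 1/2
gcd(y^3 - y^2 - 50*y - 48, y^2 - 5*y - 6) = y + 1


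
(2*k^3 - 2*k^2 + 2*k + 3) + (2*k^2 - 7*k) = 2*k^3 - 5*k + 3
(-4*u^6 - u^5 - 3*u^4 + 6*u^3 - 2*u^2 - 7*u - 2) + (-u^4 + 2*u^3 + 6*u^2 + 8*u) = -4*u^6 - u^5 - 4*u^4 + 8*u^3 + 4*u^2 + u - 2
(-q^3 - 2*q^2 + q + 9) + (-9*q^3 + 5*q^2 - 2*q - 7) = -10*q^3 + 3*q^2 - q + 2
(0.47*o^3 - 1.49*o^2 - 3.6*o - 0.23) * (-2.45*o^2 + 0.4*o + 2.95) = -1.1515*o^5 + 3.8385*o^4 + 9.6105*o^3 - 5.272*o^2 - 10.712*o - 0.6785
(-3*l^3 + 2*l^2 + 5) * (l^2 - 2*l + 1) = -3*l^5 + 8*l^4 - 7*l^3 + 7*l^2 - 10*l + 5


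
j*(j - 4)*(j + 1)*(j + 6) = j^4 + 3*j^3 - 22*j^2 - 24*j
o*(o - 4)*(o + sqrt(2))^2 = o^4 - 4*o^3 + 2*sqrt(2)*o^3 - 8*sqrt(2)*o^2 + 2*o^2 - 8*o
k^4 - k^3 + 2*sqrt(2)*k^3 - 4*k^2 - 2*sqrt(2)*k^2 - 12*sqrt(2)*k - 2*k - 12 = (k - 3)*(k + 2)*(k + sqrt(2))^2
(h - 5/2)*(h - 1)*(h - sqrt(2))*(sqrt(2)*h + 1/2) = sqrt(2)*h^4 - 7*sqrt(2)*h^3/2 - 3*h^3/2 + 2*sqrt(2)*h^2 + 21*h^2/4 - 15*h/4 + 7*sqrt(2)*h/4 - 5*sqrt(2)/4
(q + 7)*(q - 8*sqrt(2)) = q^2 - 8*sqrt(2)*q + 7*q - 56*sqrt(2)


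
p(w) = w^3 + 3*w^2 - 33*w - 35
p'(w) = 3*w^2 + 6*w - 33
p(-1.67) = 23.82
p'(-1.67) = -34.65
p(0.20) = -41.47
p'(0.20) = -31.68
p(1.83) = -79.21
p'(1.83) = -11.97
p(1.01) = -64.24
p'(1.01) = -23.88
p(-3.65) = 76.79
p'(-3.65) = -14.93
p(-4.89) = 81.18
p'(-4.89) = 9.40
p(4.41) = -36.42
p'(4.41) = 51.80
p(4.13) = -49.67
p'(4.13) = 42.95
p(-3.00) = 64.00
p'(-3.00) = -24.00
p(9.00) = 640.00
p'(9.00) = 264.00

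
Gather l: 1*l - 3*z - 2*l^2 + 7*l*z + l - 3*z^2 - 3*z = -2*l^2 + l*(7*z + 2) - 3*z^2 - 6*z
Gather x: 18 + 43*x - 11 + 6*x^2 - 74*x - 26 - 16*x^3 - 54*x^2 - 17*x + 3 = -16*x^3 - 48*x^2 - 48*x - 16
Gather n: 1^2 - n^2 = 1 - n^2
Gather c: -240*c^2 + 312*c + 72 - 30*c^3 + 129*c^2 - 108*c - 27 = -30*c^3 - 111*c^2 + 204*c + 45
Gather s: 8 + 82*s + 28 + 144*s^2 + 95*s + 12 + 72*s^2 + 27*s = 216*s^2 + 204*s + 48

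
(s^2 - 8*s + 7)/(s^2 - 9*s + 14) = (s - 1)/(s - 2)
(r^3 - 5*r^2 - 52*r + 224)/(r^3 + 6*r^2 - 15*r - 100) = (r^2 - r - 56)/(r^2 + 10*r + 25)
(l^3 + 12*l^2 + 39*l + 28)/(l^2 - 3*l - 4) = (l^2 + 11*l + 28)/(l - 4)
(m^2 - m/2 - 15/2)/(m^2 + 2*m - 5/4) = 2*(m - 3)/(2*m - 1)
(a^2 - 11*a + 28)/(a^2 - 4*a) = (a - 7)/a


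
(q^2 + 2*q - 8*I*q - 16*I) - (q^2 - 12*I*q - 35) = 2*q + 4*I*q + 35 - 16*I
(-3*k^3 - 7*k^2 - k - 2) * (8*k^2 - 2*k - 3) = -24*k^5 - 50*k^4 + 15*k^3 + 7*k^2 + 7*k + 6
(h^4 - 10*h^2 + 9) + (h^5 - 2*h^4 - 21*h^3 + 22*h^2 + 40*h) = h^5 - h^4 - 21*h^3 + 12*h^2 + 40*h + 9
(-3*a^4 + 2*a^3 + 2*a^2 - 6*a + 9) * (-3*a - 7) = 9*a^5 + 15*a^4 - 20*a^3 + 4*a^2 + 15*a - 63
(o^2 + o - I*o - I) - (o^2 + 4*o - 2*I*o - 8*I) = -3*o + I*o + 7*I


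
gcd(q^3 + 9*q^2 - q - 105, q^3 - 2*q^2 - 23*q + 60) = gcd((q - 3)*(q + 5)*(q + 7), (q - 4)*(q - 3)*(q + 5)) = q^2 + 2*q - 15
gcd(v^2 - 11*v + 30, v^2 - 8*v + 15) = v - 5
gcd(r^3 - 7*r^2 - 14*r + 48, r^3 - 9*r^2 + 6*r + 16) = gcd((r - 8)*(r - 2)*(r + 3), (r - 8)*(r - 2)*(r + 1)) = r^2 - 10*r + 16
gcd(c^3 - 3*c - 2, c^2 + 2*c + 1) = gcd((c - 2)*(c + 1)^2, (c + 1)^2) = c^2 + 2*c + 1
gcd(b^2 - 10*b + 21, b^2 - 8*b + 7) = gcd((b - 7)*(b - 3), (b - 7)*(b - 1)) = b - 7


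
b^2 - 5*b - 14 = (b - 7)*(b + 2)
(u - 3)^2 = u^2 - 6*u + 9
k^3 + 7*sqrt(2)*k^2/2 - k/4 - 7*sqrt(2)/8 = (k - 1/2)*(k + 1/2)*(k + 7*sqrt(2)/2)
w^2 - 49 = (w - 7)*(w + 7)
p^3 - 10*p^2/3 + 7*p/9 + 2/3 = (p - 3)*(p - 2/3)*(p + 1/3)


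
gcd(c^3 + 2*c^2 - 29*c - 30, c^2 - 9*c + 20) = c - 5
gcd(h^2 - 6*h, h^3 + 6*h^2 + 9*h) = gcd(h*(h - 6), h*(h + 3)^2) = h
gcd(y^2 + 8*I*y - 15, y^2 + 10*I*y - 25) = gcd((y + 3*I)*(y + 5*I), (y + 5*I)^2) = y + 5*I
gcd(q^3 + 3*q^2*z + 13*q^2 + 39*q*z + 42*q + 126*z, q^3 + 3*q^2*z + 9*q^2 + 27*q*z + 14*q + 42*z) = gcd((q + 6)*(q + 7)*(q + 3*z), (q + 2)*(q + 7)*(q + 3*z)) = q^2 + 3*q*z + 7*q + 21*z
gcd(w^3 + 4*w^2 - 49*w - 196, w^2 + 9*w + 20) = w + 4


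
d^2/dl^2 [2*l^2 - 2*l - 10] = 4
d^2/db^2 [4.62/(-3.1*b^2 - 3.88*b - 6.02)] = (88.7964*b^2 + 111.13872*b - 4.62*(6.2*b + 3.88)*(12.4*b + 7.76) + 172.43688)/(3.1*b^2 + 3.88*b + 6.02)^3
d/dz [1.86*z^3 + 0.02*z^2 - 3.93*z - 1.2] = 5.58*z^2 + 0.04*z - 3.93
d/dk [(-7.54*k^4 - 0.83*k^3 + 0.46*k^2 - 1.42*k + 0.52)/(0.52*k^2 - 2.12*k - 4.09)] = (-7.8416*k^5 + 47.5228*k^4 + 126.8736*k^3 + 9.9473*k^2 - 4.3036*k + 6.9102)/(0.2704*k^4 - 2.2048*k^3 + 0.240800000000001*k^2 + 17.3416*k + 16.7281)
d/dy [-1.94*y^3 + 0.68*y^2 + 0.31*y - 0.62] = -5.82*y^2 + 1.36*y + 0.31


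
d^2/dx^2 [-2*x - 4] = 0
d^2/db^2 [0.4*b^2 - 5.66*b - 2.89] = 0.800000000000000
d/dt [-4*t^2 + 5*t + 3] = 5 - 8*t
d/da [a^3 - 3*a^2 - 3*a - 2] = 3*a^2 - 6*a - 3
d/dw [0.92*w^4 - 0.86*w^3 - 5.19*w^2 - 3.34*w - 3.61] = 3.68*w^3 - 2.58*w^2 - 10.38*w - 3.34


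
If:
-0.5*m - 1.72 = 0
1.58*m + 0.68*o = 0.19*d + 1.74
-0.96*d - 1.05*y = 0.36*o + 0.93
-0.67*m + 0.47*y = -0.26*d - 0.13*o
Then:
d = 8.74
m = -3.44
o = 12.99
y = -13.33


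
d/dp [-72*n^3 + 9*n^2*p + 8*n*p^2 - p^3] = 9*n^2 + 16*n*p - 3*p^2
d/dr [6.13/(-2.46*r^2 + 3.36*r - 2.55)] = (30.1596*r - 20.5968)/(2.46*r^2 - 3.36*r + 2.55)^2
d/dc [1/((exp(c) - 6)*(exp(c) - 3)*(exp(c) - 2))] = (-(exp(c) - 6)*(exp(c) - 3) - (exp(c) - 6)*(exp(c) - 2) - (exp(c) - 3)*(exp(c) - 2))*exp(c)/((exp(c) - 6)^2*(exp(c) - 3)^2*(exp(c) - 2)^2)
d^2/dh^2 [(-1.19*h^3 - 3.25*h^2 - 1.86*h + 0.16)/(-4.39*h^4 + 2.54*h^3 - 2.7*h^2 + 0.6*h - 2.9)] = (45.867598*h^9 + 375.80595*h^8 + 128.086152*h^7 - 368.417196*h^6 - 13.9505039999998*h^5 - 1011.213072*h^4 - 104.99704*h^3 + 15.2826*h^2 - 32.85156*h + 63.5282)/(84.604519*h^12 - 146.853402*h^11 + 241.071582*h^10 - 231.716564*h^9 + 356.07669*h^8 - 303.85392*h^7 + 311.48412*h^6 - 181.026*h^5 + 203.6163*h^4 - 92.4882*h^3 + 71.253*h^2 - 15.138*h + 24.389)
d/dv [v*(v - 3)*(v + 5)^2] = 4*v^3 + 21*v^2 - 10*v - 75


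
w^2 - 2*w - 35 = (w - 7)*(w + 5)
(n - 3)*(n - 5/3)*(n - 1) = n^3 - 17*n^2/3 + 29*n/3 - 5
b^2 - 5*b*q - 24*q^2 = (b - 8*q)*(b + 3*q)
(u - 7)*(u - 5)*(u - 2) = u^3 - 14*u^2 + 59*u - 70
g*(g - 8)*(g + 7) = g^3 - g^2 - 56*g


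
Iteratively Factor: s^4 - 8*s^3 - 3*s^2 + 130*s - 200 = (s - 2)*(s^3 - 6*s^2 - 15*s + 100) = (s - 2)*(s + 4)*(s^2 - 10*s + 25) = (s - 5)*(s - 2)*(s + 4)*(s - 5)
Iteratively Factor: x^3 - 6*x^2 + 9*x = (x)*(x^2 - 6*x + 9) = x*(x - 3)*(x - 3)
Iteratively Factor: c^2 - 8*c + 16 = (c - 4)*(c - 4)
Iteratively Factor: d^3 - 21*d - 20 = (d - 5)*(d^2 + 5*d + 4) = (d - 5)*(d + 4)*(d + 1)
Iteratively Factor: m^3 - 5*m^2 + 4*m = (m - 4)*(m^2 - m) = (m - 4)*(m - 1)*(m)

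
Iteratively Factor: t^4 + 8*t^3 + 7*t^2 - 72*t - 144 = (t - 3)*(t^3 + 11*t^2 + 40*t + 48) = (t - 3)*(t + 3)*(t^2 + 8*t + 16) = (t - 3)*(t + 3)*(t + 4)*(t + 4)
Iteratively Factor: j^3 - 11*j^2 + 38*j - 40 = (j - 5)*(j^2 - 6*j + 8) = (j - 5)*(j - 4)*(j - 2)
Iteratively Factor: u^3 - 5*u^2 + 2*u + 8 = (u + 1)*(u^2 - 6*u + 8) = (u - 4)*(u + 1)*(u - 2)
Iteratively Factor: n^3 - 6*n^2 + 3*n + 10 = (n + 1)*(n^2 - 7*n + 10) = (n - 2)*(n + 1)*(n - 5)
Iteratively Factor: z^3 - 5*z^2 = (z)*(z^2 - 5*z) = z^2*(z - 5)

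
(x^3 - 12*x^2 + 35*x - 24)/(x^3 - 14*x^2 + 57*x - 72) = (x - 1)/(x - 3)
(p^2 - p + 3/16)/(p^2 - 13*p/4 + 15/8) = (4*p - 1)/(2*(2*p - 5))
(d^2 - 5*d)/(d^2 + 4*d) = (d - 5)/(d + 4)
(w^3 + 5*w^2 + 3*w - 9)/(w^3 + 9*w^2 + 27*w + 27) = (w - 1)/(w + 3)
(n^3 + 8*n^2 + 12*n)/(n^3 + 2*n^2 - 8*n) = (n^2 + 8*n + 12)/(n^2 + 2*n - 8)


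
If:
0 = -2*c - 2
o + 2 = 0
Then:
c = -1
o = -2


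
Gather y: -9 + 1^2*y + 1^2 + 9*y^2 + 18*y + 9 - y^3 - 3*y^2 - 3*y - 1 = -y^3 + 6*y^2 + 16*y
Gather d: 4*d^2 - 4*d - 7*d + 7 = 4*d^2 - 11*d + 7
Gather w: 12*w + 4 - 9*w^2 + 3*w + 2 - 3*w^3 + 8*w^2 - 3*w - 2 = -3*w^3 - w^2 + 12*w + 4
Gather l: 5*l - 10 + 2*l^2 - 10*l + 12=2*l^2 - 5*l + 2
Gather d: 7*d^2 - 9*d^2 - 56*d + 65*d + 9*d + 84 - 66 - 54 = -2*d^2 + 18*d - 36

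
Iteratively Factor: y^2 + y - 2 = (y - 1)*(y + 2)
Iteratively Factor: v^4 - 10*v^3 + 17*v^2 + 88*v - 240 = (v - 4)*(v^3 - 6*v^2 - 7*v + 60) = (v - 5)*(v - 4)*(v^2 - v - 12) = (v - 5)*(v - 4)*(v + 3)*(v - 4)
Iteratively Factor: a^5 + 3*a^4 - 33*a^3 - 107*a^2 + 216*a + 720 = (a + 4)*(a^4 - a^3 - 29*a^2 + 9*a + 180) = (a - 3)*(a + 4)*(a^3 + 2*a^2 - 23*a - 60) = (a - 5)*(a - 3)*(a + 4)*(a^2 + 7*a + 12) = (a - 5)*(a - 3)*(a + 4)^2*(a + 3)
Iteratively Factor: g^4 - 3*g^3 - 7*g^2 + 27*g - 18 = (g - 2)*(g^3 - g^2 - 9*g + 9) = (g - 3)*(g - 2)*(g^2 + 2*g - 3) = (g - 3)*(g - 2)*(g + 3)*(g - 1)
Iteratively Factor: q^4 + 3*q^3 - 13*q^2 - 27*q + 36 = (q - 3)*(q^3 + 6*q^2 + 5*q - 12) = (q - 3)*(q + 3)*(q^2 + 3*q - 4) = (q - 3)*(q + 3)*(q + 4)*(q - 1)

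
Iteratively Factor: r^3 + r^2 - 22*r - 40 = (r + 4)*(r^2 - 3*r - 10) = (r - 5)*(r + 4)*(r + 2)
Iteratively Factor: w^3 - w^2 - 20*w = (w - 5)*(w^2 + 4*w) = w*(w - 5)*(w + 4)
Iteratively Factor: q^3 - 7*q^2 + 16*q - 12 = (q - 2)*(q^2 - 5*q + 6) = (q - 2)^2*(q - 3)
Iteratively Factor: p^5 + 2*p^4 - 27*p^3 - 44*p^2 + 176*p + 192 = (p - 4)*(p^4 + 6*p^3 - 3*p^2 - 56*p - 48) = (p - 4)*(p + 4)*(p^3 + 2*p^2 - 11*p - 12) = (p - 4)*(p + 4)^2*(p^2 - 2*p - 3) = (p - 4)*(p + 1)*(p + 4)^2*(p - 3)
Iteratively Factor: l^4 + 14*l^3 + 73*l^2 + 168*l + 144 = (l + 4)*(l^3 + 10*l^2 + 33*l + 36) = (l + 4)^2*(l^2 + 6*l + 9) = (l + 3)*(l + 4)^2*(l + 3)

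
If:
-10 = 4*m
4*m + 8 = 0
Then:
No Solution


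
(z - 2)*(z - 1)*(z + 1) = z^3 - 2*z^2 - z + 2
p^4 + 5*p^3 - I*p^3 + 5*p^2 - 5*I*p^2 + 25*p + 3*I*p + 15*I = (p + 5)*(p - 3*I)*(p + I)^2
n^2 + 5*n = n*(n + 5)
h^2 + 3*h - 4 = (h - 1)*(h + 4)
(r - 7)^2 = r^2 - 14*r + 49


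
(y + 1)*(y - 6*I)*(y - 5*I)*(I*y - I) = I*y^4 + 11*y^3 - 31*I*y^2 - 11*y + 30*I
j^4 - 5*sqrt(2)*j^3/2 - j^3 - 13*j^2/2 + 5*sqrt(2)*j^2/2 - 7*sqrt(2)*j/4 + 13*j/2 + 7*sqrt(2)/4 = (j - 1)*(j - 7*sqrt(2)/2)*(j + sqrt(2)/2)^2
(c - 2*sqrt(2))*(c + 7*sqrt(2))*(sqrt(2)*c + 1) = sqrt(2)*c^3 + 11*c^2 - 23*sqrt(2)*c - 28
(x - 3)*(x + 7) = x^2 + 4*x - 21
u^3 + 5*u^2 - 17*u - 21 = (u - 3)*(u + 1)*(u + 7)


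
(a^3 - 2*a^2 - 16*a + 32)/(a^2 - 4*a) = a + 2 - 8/a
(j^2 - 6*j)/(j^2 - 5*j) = (j - 6)/(j - 5)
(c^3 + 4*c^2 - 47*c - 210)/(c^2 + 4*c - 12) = (c^2 - 2*c - 35)/(c - 2)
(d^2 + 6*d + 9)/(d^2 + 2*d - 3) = (d + 3)/(d - 1)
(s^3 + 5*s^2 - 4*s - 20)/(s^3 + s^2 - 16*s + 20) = (s + 2)/(s - 2)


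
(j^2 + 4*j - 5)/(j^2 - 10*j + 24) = (j^2 + 4*j - 5)/(j^2 - 10*j + 24)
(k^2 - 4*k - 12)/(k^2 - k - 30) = (k + 2)/(k + 5)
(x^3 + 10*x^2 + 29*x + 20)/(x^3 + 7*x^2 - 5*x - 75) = (x^2 + 5*x + 4)/(x^2 + 2*x - 15)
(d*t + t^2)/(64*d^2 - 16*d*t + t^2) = t*(d + t)/(64*d^2 - 16*d*t + t^2)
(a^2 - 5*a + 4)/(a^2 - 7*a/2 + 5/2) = 2*(a - 4)/(2*a - 5)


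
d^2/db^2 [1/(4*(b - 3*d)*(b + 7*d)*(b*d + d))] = ((b + 1)^2*(b - 3*d)^2 + (b + 1)^2*(b - 3*d)*(b + 7*d) + (b + 1)^2*(b + 7*d)^2 + (b + 1)*(b - 3*d)^2*(b + 7*d) + (b + 1)*(b - 3*d)*(b + 7*d)^2 + (b - 3*d)^2*(b + 7*d)^2)/(2*d*(b + 1)^3*(b - 3*d)^3*(b + 7*d)^3)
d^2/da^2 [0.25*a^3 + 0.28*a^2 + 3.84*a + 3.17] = 1.5*a + 0.56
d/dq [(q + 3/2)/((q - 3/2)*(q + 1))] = (-4*q^2 - 12*q - 3)/(4*q^4 - 4*q^3 - 11*q^2 + 6*q + 9)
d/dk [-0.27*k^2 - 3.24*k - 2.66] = -0.54*k - 3.24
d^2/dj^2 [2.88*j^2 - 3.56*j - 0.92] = 5.76000000000000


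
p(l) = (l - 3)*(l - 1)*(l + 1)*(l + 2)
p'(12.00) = 6313.00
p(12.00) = 18018.00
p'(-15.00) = -13964.00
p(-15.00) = 52416.00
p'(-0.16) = 3.15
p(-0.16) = 5.67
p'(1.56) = -12.96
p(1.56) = -7.35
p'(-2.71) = -62.70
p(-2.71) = 25.72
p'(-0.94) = 8.19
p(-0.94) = 0.49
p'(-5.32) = -611.70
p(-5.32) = 754.16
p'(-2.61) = -54.01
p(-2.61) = 19.89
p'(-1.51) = 1.53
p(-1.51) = -2.83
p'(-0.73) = 8.07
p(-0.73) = 2.21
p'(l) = (l - 3)*(l - 1)*(l + 1) + (l - 3)*(l - 1)*(l + 2) + (l - 3)*(l + 1)*(l + 2) + (l - 1)*(l + 1)*(l + 2)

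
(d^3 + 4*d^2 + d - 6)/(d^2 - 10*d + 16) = (d^3 + 4*d^2 + d - 6)/(d^2 - 10*d + 16)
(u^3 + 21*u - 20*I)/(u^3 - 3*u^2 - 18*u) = (-u^3 - 21*u + 20*I)/(u*(-u^2 + 3*u + 18))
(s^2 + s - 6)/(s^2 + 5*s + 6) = (s - 2)/(s + 2)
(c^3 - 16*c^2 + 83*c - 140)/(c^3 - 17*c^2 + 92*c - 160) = (c - 7)/(c - 8)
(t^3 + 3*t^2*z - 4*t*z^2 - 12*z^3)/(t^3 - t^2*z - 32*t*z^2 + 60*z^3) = (-t^2 - 5*t*z - 6*z^2)/(-t^2 - t*z + 30*z^2)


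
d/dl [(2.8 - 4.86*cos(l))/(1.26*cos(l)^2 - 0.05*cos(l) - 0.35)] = (-6.1236*cos(l)^2 + 7.056*cos(l) - 1.841)*sin(l)/(1.5876*cos(l)^4 - 0.126*cos(l)^3 - 0.8795*cos(l)^2 + 0.035*cos(l) + 0.1225)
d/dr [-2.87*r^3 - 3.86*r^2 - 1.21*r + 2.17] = -8.61*r^2 - 7.72*r - 1.21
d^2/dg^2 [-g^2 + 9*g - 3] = -2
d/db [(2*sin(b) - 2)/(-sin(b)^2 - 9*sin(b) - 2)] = 2*(sin(b)^2 - 2*sin(b) - 11)*cos(b)/(sin(b)^2 + 9*sin(b) + 2)^2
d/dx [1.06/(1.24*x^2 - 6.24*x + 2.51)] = (6.6144 - 2.6288*x)/(1.24*x^2 - 6.24*x + 2.51)^2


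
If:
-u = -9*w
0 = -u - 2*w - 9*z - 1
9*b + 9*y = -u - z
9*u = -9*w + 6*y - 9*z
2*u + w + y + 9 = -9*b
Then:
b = -21011/15246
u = 846/847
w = 94/847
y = 2193/1694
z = -19/77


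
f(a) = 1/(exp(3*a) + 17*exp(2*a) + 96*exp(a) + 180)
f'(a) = (-3*exp(3*a) - 34*exp(2*a) - 96*exp(a))/(exp(3*a) + 17*exp(2*a) + 96*exp(a) + 180)^2 = (-3*exp(2*a) - 34*exp(a) - 96)*exp(a)/(exp(3*a) + 17*exp(2*a) + 96*exp(a) + 180)^2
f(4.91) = 0.00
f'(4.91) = -0.00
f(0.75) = 0.00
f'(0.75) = -0.00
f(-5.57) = 0.01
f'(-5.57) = -0.00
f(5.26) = 0.00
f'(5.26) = -0.00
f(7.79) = 0.00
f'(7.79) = -0.00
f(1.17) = 0.00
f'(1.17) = -0.00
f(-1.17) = 0.00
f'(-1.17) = -0.00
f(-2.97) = 0.01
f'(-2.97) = -0.00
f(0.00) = 0.00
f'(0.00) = 0.00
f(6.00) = 0.00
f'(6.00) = 0.00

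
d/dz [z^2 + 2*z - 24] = 2*z + 2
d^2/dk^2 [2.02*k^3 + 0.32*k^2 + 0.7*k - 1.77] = 12.12*k + 0.64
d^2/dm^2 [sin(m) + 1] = -sin(m)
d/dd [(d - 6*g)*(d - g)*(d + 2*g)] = 3*d^2 - 10*d*g - 8*g^2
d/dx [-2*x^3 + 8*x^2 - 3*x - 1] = -6*x^2 + 16*x - 3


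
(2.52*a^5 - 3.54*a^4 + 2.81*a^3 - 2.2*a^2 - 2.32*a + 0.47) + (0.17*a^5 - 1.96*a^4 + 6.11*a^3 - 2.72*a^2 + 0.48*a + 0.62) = 2.69*a^5 - 5.5*a^4 + 8.92*a^3 - 4.92*a^2 - 1.84*a + 1.09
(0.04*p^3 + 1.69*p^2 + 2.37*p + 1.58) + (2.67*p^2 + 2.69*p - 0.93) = 0.04*p^3 + 4.36*p^2 + 5.06*p + 0.65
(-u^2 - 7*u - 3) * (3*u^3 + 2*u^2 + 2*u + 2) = -3*u^5 - 23*u^4 - 25*u^3 - 22*u^2 - 20*u - 6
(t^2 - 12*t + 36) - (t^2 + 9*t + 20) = 16 - 21*t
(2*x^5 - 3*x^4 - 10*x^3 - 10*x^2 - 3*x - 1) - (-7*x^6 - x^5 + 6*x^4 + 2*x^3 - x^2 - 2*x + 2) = 7*x^6 + 3*x^5 - 9*x^4 - 12*x^3 - 9*x^2 - x - 3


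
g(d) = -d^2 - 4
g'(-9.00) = 18.00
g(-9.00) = -85.00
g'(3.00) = -6.00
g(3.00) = -13.00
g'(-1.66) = 3.32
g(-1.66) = -6.76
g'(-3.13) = 6.26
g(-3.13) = -13.80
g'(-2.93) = 5.86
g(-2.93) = -12.58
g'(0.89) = -1.78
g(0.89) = -4.79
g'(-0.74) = 1.48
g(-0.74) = -4.55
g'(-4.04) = 8.08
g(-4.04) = -20.32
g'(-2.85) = 5.70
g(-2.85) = -12.12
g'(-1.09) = 2.18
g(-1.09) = -5.19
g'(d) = -2*d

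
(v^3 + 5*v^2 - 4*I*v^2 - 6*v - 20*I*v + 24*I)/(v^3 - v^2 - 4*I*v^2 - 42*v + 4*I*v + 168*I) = (v - 1)/(v - 7)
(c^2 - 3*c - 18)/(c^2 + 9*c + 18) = (c - 6)/(c + 6)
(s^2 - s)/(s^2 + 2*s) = (s - 1)/(s + 2)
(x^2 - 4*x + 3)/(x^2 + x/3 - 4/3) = 3*(x - 3)/(3*x + 4)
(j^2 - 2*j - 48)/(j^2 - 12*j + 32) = (j + 6)/(j - 4)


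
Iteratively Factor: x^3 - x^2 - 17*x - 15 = (x + 3)*(x^2 - 4*x - 5) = (x + 1)*(x + 3)*(x - 5)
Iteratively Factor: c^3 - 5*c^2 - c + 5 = (c + 1)*(c^2 - 6*c + 5) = (c - 1)*(c + 1)*(c - 5)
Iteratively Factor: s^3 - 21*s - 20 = (s + 1)*(s^2 - s - 20) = (s + 1)*(s + 4)*(s - 5)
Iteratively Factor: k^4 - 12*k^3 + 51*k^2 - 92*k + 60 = (k - 5)*(k^3 - 7*k^2 + 16*k - 12) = (k - 5)*(k - 3)*(k^2 - 4*k + 4) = (k - 5)*(k - 3)*(k - 2)*(k - 2)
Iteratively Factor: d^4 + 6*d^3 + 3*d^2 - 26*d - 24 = (d + 1)*(d^3 + 5*d^2 - 2*d - 24) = (d + 1)*(d + 3)*(d^2 + 2*d - 8) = (d - 2)*(d + 1)*(d + 3)*(d + 4)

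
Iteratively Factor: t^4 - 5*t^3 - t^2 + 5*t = (t - 1)*(t^3 - 4*t^2 - 5*t) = (t - 1)*(t + 1)*(t^2 - 5*t) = (t - 5)*(t - 1)*(t + 1)*(t)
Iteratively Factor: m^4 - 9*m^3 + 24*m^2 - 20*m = (m)*(m^3 - 9*m^2 + 24*m - 20) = m*(m - 2)*(m^2 - 7*m + 10) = m*(m - 2)^2*(m - 5)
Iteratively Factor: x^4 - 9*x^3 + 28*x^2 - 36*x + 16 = (x - 1)*(x^3 - 8*x^2 + 20*x - 16) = (x - 4)*(x - 1)*(x^2 - 4*x + 4) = (x - 4)*(x - 2)*(x - 1)*(x - 2)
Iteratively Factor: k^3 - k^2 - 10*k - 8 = (k - 4)*(k^2 + 3*k + 2) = (k - 4)*(k + 1)*(k + 2)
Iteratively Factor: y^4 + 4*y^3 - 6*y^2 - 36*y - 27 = (y + 1)*(y^3 + 3*y^2 - 9*y - 27) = (y + 1)*(y + 3)*(y^2 - 9) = (y + 1)*(y + 3)^2*(y - 3)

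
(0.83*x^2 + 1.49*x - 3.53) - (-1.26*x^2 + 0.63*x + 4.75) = 2.09*x^2 + 0.86*x - 8.28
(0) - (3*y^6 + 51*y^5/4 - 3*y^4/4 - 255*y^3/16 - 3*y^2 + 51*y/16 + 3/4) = -3*y^6 - 51*y^5/4 + 3*y^4/4 + 255*y^3/16 + 3*y^2 - 51*y/16 - 3/4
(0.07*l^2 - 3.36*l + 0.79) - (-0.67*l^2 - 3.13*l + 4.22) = 0.74*l^2 - 0.23*l - 3.43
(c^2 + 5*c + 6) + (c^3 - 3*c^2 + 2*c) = c^3 - 2*c^2 + 7*c + 6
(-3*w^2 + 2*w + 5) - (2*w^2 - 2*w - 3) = -5*w^2 + 4*w + 8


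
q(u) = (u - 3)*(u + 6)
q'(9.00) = 21.00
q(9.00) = 90.00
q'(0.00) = 3.00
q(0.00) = -18.00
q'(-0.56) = 1.88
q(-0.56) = -19.37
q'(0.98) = 4.96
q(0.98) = -14.10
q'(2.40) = 7.80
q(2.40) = -5.04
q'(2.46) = 7.92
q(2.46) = -4.57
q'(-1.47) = 0.06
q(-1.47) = -20.25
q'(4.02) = 11.04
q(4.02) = 10.22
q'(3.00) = 9.00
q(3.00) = 0.00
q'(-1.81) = -0.62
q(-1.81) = -20.15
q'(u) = 2*u + 3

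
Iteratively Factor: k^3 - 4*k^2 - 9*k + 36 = (k - 3)*(k^2 - k - 12) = (k - 4)*(k - 3)*(k + 3)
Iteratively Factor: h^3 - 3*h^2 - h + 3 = (h - 1)*(h^2 - 2*h - 3) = (h - 3)*(h - 1)*(h + 1)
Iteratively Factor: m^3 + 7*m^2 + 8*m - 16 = (m + 4)*(m^2 + 3*m - 4) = (m - 1)*(m + 4)*(m + 4)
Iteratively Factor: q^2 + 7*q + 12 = (q + 4)*(q + 3)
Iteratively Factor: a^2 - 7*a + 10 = (a - 2)*(a - 5)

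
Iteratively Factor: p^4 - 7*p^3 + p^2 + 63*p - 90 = (p - 3)*(p^3 - 4*p^2 - 11*p + 30) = (p - 3)*(p - 2)*(p^2 - 2*p - 15) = (p - 5)*(p - 3)*(p - 2)*(p + 3)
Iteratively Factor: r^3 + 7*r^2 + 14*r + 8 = (r + 1)*(r^2 + 6*r + 8) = (r + 1)*(r + 2)*(r + 4)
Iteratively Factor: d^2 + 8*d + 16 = (d + 4)*(d + 4)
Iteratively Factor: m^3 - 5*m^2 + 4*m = (m - 1)*(m^2 - 4*m) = (m - 4)*(m - 1)*(m)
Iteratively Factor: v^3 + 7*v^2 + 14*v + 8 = (v + 1)*(v^2 + 6*v + 8) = (v + 1)*(v + 2)*(v + 4)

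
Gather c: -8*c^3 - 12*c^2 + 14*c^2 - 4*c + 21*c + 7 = -8*c^3 + 2*c^2 + 17*c + 7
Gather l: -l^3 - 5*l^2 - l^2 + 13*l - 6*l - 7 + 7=-l^3 - 6*l^2 + 7*l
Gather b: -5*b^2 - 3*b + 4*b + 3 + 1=-5*b^2 + b + 4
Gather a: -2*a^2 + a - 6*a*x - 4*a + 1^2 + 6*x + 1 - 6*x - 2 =-2*a^2 + a*(-6*x - 3)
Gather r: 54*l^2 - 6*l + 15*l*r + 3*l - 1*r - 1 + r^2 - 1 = 54*l^2 - 3*l + r^2 + r*(15*l - 1) - 2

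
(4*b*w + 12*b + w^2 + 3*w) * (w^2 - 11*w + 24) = 4*b*w^3 - 32*b*w^2 - 36*b*w + 288*b + w^4 - 8*w^3 - 9*w^2 + 72*w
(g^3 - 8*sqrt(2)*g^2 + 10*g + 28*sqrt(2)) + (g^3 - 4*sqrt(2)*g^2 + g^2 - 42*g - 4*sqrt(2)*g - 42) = 2*g^3 - 12*sqrt(2)*g^2 + g^2 - 32*g - 4*sqrt(2)*g - 42 + 28*sqrt(2)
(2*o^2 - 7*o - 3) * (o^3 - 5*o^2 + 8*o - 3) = 2*o^5 - 17*o^4 + 48*o^3 - 47*o^2 - 3*o + 9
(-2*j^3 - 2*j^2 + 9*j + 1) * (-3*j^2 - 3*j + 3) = 6*j^5 + 12*j^4 - 27*j^3 - 36*j^2 + 24*j + 3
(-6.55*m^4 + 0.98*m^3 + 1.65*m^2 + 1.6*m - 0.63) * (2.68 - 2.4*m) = 15.72*m^5 - 19.906*m^4 - 1.3336*m^3 + 0.582*m^2 + 5.8*m - 1.6884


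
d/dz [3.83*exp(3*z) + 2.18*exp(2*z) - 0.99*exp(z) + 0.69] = (11.49*exp(2*z) + 4.36*exp(z) - 0.99)*exp(z)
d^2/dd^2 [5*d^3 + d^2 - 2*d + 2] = 30*d + 2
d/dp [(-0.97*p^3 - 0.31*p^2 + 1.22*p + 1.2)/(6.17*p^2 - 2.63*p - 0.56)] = (-5.9849*p^4 + 5.1022*p^3 - 5.0825*p^2 - 14.4608*p + 2.4728)/(38.0689*p^4 - 32.4542*p^3 + 0.00649999999999817*p^2 + 2.9456*p + 0.3136)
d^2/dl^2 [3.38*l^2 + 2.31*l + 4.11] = 6.76000000000000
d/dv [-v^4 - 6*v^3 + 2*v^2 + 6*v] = -4*v^3 - 18*v^2 + 4*v + 6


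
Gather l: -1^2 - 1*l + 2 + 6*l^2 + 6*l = 6*l^2 + 5*l + 1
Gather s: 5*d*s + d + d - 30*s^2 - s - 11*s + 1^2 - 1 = 2*d - 30*s^2 + s*(5*d - 12)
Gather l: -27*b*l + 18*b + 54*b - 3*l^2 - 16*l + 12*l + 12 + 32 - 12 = 72*b - 3*l^2 + l*(-27*b - 4) + 32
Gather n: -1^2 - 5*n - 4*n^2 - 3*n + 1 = -4*n^2 - 8*n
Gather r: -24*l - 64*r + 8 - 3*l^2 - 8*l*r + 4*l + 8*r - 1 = -3*l^2 - 20*l + r*(-8*l - 56) + 7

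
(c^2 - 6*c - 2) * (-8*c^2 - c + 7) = -8*c^4 + 47*c^3 + 29*c^2 - 40*c - 14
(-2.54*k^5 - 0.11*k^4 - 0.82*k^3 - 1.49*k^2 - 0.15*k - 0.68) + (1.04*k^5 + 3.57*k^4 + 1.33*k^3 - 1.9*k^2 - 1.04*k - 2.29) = -1.5*k^5 + 3.46*k^4 + 0.51*k^3 - 3.39*k^2 - 1.19*k - 2.97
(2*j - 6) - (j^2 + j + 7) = -j^2 + j - 13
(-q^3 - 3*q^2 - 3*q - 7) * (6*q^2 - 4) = -6*q^5 - 18*q^4 - 14*q^3 - 30*q^2 + 12*q + 28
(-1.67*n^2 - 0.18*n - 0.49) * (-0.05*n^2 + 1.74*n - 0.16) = 0.0835*n^4 - 2.8968*n^3 - 0.0215*n^2 - 0.8238*n + 0.0784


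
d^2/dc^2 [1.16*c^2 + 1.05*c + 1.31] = 2.32000000000000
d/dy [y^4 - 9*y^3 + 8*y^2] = y*(4*y^2 - 27*y + 16)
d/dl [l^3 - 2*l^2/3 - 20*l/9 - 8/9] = 3*l^2 - 4*l/3 - 20/9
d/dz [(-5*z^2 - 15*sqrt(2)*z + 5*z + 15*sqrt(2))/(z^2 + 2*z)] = 15*(-z^2 + sqrt(2)*z^2 - 2*sqrt(2)*z - 2*sqrt(2))/(z^2*(z^2 + 4*z + 4))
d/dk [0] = 0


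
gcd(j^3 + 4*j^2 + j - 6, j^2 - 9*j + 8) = j - 1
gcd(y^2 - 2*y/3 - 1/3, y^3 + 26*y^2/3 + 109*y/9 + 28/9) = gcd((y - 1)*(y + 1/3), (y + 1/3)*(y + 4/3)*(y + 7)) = y + 1/3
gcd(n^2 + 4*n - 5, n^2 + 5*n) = n + 5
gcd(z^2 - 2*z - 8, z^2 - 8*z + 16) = z - 4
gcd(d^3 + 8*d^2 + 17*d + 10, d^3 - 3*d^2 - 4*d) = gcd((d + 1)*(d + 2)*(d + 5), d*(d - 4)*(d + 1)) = d + 1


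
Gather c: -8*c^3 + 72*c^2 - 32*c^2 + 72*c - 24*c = -8*c^3 + 40*c^2 + 48*c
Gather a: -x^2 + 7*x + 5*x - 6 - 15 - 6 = -x^2 + 12*x - 27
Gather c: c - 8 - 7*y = c - 7*y - 8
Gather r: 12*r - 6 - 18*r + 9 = 3 - 6*r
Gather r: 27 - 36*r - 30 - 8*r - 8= -44*r - 11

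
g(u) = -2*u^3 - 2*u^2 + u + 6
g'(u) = -6*u^2 - 4*u + 1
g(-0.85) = 4.93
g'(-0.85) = 0.07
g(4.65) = -233.68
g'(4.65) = -147.34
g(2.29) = -26.22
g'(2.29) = -39.62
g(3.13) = -71.79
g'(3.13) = -70.30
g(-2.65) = 26.52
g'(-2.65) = -30.54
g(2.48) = -34.33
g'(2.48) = -45.82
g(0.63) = 5.34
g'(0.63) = -3.90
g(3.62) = -111.46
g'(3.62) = -92.11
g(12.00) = -3726.00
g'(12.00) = -911.00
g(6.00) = -492.00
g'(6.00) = -239.00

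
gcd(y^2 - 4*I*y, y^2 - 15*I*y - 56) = 1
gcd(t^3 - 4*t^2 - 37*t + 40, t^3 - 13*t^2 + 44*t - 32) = t^2 - 9*t + 8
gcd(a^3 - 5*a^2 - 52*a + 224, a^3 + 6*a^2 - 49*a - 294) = a + 7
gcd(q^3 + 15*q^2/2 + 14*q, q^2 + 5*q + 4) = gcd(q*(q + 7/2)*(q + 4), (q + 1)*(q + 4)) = q + 4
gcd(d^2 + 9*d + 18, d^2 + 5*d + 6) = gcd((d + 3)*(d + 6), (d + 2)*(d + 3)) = d + 3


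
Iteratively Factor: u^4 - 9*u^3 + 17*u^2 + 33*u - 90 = (u - 3)*(u^3 - 6*u^2 - u + 30) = (u - 3)^2*(u^2 - 3*u - 10) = (u - 5)*(u - 3)^2*(u + 2)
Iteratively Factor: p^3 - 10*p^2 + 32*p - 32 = (p - 4)*(p^2 - 6*p + 8) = (p - 4)^2*(p - 2)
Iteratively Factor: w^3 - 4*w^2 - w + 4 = (w + 1)*(w^2 - 5*w + 4) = (w - 1)*(w + 1)*(w - 4)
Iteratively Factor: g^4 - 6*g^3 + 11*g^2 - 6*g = (g - 2)*(g^3 - 4*g^2 + 3*g) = (g - 2)*(g - 1)*(g^2 - 3*g) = (g - 3)*(g - 2)*(g - 1)*(g)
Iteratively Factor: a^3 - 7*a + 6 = (a + 3)*(a^2 - 3*a + 2) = (a - 1)*(a + 3)*(a - 2)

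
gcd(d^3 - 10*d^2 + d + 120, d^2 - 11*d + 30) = d - 5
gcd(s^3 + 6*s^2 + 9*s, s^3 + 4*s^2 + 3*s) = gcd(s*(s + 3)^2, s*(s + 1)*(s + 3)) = s^2 + 3*s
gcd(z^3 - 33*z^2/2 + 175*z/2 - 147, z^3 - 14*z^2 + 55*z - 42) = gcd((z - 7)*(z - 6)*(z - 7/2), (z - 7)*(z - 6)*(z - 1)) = z^2 - 13*z + 42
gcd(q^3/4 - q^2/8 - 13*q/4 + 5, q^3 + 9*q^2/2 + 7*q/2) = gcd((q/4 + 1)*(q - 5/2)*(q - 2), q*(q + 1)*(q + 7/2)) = 1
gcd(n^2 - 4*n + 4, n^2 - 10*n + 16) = n - 2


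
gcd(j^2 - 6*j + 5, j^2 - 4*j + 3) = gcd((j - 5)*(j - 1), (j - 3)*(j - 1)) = j - 1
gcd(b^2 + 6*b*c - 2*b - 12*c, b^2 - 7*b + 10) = b - 2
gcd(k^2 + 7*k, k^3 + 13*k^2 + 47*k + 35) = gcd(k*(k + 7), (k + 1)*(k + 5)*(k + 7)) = k + 7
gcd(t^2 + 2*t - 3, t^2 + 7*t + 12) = t + 3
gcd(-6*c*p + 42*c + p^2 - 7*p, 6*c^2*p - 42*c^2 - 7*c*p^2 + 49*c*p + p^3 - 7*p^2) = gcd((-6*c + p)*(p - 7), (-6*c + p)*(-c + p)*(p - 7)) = -6*c*p + 42*c + p^2 - 7*p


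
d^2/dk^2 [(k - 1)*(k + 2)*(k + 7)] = 6*k + 16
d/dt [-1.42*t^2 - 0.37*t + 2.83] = -2.84*t - 0.37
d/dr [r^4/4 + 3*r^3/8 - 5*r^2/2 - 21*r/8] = r^3 + 9*r^2/8 - 5*r - 21/8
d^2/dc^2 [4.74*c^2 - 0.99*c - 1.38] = 9.48000000000000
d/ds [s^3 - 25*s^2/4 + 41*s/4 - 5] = 3*s^2 - 25*s/2 + 41/4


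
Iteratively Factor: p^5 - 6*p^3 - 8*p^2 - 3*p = (p + 1)*(p^4 - p^3 - 5*p^2 - 3*p) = p*(p + 1)*(p^3 - p^2 - 5*p - 3) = p*(p + 1)^2*(p^2 - 2*p - 3) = p*(p + 1)^3*(p - 3)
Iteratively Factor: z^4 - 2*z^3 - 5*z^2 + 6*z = (z)*(z^3 - 2*z^2 - 5*z + 6) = z*(z + 2)*(z^2 - 4*z + 3) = z*(z - 3)*(z + 2)*(z - 1)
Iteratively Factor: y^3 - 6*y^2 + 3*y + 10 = (y + 1)*(y^2 - 7*y + 10) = (y - 5)*(y + 1)*(y - 2)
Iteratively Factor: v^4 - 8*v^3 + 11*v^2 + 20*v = (v)*(v^3 - 8*v^2 + 11*v + 20) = v*(v - 4)*(v^2 - 4*v - 5) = v*(v - 4)*(v + 1)*(v - 5)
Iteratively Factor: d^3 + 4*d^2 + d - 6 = (d + 3)*(d^2 + d - 2) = (d + 2)*(d + 3)*(d - 1)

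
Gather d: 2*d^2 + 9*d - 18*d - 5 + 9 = 2*d^2 - 9*d + 4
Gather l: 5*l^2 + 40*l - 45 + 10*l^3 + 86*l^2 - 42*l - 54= 10*l^3 + 91*l^2 - 2*l - 99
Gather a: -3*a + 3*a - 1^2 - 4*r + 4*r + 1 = 0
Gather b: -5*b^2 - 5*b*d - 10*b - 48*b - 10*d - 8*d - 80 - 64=-5*b^2 + b*(-5*d - 58) - 18*d - 144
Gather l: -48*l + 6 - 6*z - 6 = -48*l - 6*z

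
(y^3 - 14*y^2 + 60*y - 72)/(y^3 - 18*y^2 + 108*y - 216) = (y - 2)/(y - 6)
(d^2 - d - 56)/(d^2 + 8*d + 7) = (d - 8)/(d + 1)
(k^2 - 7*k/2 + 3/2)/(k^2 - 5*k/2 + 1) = (k - 3)/(k - 2)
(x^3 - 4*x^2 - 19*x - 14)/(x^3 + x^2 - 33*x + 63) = (x^3 - 4*x^2 - 19*x - 14)/(x^3 + x^2 - 33*x + 63)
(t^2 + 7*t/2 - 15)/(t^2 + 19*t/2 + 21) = (2*t - 5)/(2*t + 7)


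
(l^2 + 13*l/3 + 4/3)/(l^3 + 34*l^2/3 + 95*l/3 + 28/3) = 1/(l + 7)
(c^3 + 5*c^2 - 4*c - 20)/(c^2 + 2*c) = c + 3 - 10/c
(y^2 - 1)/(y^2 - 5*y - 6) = (y - 1)/(y - 6)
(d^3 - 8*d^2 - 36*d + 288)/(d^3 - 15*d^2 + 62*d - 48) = (d + 6)/(d - 1)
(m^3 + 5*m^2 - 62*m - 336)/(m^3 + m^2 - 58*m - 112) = (m + 6)/(m + 2)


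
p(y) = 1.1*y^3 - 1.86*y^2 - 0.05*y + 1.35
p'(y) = 3.3*y^2 - 3.72*y - 0.05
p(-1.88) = -12.44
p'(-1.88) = 18.61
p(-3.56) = -71.67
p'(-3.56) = 55.02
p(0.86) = 0.63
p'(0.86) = -0.81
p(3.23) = 18.85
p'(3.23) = 22.36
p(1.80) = 1.65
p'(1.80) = 3.95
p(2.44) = 6.13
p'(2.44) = 10.52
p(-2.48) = -26.74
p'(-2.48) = 29.47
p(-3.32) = -59.24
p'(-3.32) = 48.67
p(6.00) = 171.69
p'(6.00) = 96.43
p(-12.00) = -2166.69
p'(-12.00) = 519.79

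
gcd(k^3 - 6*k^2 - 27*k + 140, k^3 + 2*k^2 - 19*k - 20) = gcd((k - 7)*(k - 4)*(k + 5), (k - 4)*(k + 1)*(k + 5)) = k^2 + k - 20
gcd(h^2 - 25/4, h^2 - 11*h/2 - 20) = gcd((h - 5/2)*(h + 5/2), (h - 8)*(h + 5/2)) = h + 5/2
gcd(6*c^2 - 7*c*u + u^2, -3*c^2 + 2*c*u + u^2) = -c + u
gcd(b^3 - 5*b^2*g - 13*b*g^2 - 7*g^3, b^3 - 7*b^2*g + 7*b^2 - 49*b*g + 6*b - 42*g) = b - 7*g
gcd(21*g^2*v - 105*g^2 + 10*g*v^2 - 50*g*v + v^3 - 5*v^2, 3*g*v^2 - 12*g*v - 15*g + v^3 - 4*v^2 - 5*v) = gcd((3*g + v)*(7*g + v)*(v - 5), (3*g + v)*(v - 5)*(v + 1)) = 3*g*v - 15*g + v^2 - 5*v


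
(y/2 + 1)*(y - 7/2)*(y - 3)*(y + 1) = y^4/2 - 7*y^3/4 - 7*y^2/2 + 37*y/4 + 21/2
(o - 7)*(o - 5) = o^2 - 12*o + 35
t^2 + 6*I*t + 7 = (t - I)*(t + 7*I)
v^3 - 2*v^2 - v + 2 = (v - 2)*(v - 1)*(v + 1)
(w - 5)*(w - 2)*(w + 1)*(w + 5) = w^4 - w^3 - 27*w^2 + 25*w + 50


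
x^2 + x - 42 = (x - 6)*(x + 7)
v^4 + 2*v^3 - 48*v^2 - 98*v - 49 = (v - 7)*(v + 1)^2*(v + 7)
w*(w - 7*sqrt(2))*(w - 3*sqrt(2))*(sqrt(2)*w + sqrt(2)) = sqrt(2)*w^4 - 20*w^3 + sqrt(2)*w^3 - 20*w^2 + 42*sqrt(2)*w^2 + 42*sqrt(2)*w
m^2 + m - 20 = (m - 4)*(m + 5)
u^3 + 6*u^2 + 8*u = u*(u + 2)*(u + 4)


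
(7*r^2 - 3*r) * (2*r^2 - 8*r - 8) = 14*r^4 - 62*r^3 - 32*r^2 + 24*r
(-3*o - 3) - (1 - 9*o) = 6*o - 4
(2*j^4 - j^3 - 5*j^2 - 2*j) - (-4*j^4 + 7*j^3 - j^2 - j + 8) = 6*j^4 - 8*j^3 - 4*j^2 - j - 8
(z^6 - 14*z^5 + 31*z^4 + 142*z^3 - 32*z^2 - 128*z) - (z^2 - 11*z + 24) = z^6 - 14*z^5 + 31*z^4 + 142*z^3 - 33*z^2 - 117*z - 24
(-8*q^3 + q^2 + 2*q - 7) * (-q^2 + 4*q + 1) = 8*q^5 - 33*q^4 - 6*q^3 + 16*q^2 - 26*q - 7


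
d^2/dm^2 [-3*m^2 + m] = -6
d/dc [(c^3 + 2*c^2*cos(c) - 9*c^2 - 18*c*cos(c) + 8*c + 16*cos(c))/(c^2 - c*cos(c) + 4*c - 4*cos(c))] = (-3*c^4*sin(c) + c^4 + 15*c^3*sin(c) - 2*c^3*cos(c) + 8*c^3 + 84*c^2*sin(c) - 2*c^2*cos(c)^2 + 23*c^2*cos(c) - 44*c^2 - 96*c*sin(c) - 16*c*cos(c)^2 + 40*c*cos(c) + 88*cos(c)^2 - 96*cos(c))/((c + 4)^2*(c - cos(c))^2)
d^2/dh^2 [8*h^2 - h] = 16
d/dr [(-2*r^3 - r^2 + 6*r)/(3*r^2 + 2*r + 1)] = 2*(-3*r^4 - 4*r^3 - 13*r^2 - r + 3)/(9*r^4 + 12*r^3 + 10*r^2 + 4*r + 1)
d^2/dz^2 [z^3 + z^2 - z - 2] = 6*z + 2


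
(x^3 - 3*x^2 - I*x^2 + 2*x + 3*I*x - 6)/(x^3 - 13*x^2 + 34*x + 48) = (x^3 - x^2*(3 + I) + x*(2 + 3*I) - 6)/(x^3 - 13*x^2 + 34*x + 48)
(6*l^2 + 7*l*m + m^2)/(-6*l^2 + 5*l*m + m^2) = (-l - m)/(l - m)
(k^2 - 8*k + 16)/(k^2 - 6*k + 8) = (k - 4)/(k - 2)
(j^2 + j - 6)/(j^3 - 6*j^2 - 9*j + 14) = (j^2 + j - 6)/(j^3 - 6*j^2 - 9*j + 14)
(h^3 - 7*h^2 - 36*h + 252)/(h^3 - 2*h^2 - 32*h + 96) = (h^2 - 13*h + 42)/(h^2 - 8*h + 16)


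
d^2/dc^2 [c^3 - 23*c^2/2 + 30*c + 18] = 6*c - 23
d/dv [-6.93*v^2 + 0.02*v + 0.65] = 0.02 - 13.86*v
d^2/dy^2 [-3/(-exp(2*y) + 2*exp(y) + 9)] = 6*((1 - 2*exp(y))*(-exp(2*y) + 2*exp(y) + 9) - 4*(1 - exp(y))^2*exp(y))*exp(y)/(-exp(2*y) + 2*exp(y) + 9)^3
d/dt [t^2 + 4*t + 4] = 2*t + 4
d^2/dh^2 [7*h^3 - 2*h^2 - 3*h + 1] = 42*h - 4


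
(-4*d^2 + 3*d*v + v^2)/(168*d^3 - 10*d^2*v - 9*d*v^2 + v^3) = (-d + v)/(42*d^2 - 13*d*v + v^2)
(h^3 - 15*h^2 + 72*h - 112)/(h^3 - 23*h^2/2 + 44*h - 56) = 2*(h - 7)/(2*h - 7)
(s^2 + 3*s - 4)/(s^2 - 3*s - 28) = (s - 1)/(s - 7)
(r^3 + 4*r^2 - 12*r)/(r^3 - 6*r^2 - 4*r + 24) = r*(r + 6)/(r^2 - 4*r - 12)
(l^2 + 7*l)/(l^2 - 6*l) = (l + 7)/(l - 6)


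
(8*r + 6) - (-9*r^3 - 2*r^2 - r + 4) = 9*r^3 + 2*r^2 + 9*r + 2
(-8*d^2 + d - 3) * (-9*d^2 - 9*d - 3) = 72*d^4 + 63*d^3 + 42*d^2 + 24*d + 9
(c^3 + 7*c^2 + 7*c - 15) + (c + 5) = c^3 + 7*c^2 + 8*c - 10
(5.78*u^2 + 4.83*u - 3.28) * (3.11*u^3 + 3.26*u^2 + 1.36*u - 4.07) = 17.9758*u^5 + 33.8641*u^4 + 13.4058*u^3 - 27.6486*u^2 - 24.1189*u + 13.3496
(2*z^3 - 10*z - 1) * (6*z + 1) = 12*z^4 + 2*z^3 - 60*z^2 - 16*z - 1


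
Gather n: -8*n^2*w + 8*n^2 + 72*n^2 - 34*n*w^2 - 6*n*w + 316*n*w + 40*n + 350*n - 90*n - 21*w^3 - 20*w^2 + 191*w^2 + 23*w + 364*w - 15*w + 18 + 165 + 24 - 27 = n^2*(80 - 8*w) + n*(-34*w^2 + 310*w + 300) - 21*w^3 + 171*w^2 + 372*w + 180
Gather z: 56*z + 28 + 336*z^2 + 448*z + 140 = 336*z^2 + 504*z + 168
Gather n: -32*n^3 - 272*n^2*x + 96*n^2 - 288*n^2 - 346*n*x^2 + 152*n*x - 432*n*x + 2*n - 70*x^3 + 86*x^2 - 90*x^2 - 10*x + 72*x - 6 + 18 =-32*n^3 + n^2*(-272*x - 192) + n*(-346*x^2 - 280*x + 2) - 70*x^3 - 4*x^2 + 62*x + 12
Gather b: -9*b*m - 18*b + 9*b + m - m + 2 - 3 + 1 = b*(-9*m - 9)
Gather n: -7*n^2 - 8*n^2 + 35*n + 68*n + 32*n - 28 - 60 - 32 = -15*n^2 + 135*n - 120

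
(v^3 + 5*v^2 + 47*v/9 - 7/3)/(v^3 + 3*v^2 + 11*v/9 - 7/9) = (v + 3)/(v + 1)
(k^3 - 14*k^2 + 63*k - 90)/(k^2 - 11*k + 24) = (k^2 - 11*k + 30)/(k - 8)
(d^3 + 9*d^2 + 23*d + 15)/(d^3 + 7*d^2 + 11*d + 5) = (d + 3)/(d + 1)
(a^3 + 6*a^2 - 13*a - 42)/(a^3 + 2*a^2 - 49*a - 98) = (a - 3)/(a - 7)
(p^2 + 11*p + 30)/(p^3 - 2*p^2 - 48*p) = (p + 5)/(p*(p - 8))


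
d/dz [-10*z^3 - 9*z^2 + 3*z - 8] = -30*z^2 - 18*z + 3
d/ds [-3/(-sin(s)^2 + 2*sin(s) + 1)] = 6*(1 - sin(s))*cos(s)/(2*sin(s) + cos(s)^2)^2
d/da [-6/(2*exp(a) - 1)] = 12*exp(a)/(2*exp(a) - 1)^2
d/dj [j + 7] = 1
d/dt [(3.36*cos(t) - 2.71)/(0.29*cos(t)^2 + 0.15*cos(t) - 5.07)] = (0.9744*cos(t)^2 - 1.5718*cos(t) + 16.6287)*sin(t)/(0.0841*cos(t)^4 + 0.087*cos(t)^3 - 2.9181*cos(t)^2 - 1.521*cos(t) + 25.7049)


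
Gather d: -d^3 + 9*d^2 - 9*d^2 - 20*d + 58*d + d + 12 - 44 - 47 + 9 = -d^3 + 39*d - 70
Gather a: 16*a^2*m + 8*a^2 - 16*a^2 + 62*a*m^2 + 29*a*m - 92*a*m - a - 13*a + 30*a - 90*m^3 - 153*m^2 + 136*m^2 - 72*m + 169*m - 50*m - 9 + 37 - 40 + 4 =a^2*(16*m - 8) + a*(62*m^2 - 63*m + 16) - 90*m^3 - 17*m^2 + 47*m - 8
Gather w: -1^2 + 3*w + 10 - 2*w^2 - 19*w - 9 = -2*w^2 - 16*w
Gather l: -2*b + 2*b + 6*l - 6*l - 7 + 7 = 0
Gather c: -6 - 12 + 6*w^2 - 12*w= 6*w^2 - 12*w - 18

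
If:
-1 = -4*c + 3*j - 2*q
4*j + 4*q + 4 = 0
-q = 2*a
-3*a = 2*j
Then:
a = 2/7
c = 3/14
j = -3/7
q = -4/7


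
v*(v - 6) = v^2 - 6*v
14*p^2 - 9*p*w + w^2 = (-7*p + w)*(-2*p + w)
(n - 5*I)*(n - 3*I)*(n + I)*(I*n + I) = I*n^4 + 7*n^3 + I*n^3 + 7*n^2 - 7*I*n^2 + 15*n - 7*I*n + 15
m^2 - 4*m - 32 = (m - 8)*(m + 4)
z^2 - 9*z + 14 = (z - 7)*(z - 2)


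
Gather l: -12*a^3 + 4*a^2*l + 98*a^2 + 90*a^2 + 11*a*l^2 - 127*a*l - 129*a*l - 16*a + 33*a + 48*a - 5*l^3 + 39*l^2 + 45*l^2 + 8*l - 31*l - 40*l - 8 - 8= -12*a^3 + 188*a^2 + 65*a - 5*l^3 + l^2*(11*a + 84) + l*(4*a^2 - 256*a - 63) - 16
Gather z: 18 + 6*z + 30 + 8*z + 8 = 14*z + 56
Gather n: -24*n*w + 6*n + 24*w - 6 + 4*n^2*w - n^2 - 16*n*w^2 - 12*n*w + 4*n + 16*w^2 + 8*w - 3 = n^2*(4*w - 1) + n*(-16*w^2 - 36*w + 10) + 16*w^2 + 32*w - 9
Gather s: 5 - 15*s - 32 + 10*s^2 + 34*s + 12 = 10*s^2 + 19*s - 15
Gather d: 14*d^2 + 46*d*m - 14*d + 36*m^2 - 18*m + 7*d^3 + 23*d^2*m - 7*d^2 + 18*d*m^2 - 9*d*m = 7*d^3 + d^2*(23*m + 7) + d*(18*m^2 + 37*m - 14) + 36*m^2 - 18*m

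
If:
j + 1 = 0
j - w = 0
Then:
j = -1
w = -1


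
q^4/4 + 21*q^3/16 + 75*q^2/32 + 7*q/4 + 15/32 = (q/2 + 1/2)^2*(q + 3/4)*(q + 5/2)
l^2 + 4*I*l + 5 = (l - I)*(l + 5*I)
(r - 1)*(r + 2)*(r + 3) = r^3 + 4*r^2 + r - 6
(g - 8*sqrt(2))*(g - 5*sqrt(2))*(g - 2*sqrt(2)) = g^3 - 15*sqrt(2)*g^2 + 132*g - 160*sqrt(2)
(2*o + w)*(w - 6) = 2*o*w - 12*o + w^2 - 6*w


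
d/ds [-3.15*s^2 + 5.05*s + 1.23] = 5.05 - 6.3*s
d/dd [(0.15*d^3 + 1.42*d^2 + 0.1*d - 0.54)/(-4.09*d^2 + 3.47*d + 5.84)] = (-0.6135*d^4 + 1.041*d^3 + 7.9644*d^2 + 12.1684*d + 2.4578)/(16.7281*d^4 - 28.3846*d^3 - 35.7303*d^2 + 40.5296*d + 34.1056)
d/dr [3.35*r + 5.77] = 3.35000000000000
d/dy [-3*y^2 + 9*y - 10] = 9 - 6*y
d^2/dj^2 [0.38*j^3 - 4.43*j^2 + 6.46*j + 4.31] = 2.28*j - 8.86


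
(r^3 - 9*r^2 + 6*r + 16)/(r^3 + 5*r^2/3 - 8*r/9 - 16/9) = 9*(r^3 - 9*r^2 + 6*r + 16)/(9*r^3 + 15*r^2 - 8*r - 16)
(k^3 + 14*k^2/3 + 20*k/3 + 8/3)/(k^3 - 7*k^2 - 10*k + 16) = (3*k^2 + 8*k + 4)/(3*(k^2 - 9*k + 8))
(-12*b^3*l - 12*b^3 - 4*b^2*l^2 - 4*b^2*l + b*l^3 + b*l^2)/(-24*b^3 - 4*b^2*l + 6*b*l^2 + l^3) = b*(6*b*l + 6*b - l^2 - l)/(12*b^2 - 4*b*l - l^2)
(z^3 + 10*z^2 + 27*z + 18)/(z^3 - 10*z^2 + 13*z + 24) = (z^2 + 9*z + 18)/(z^2 - 11*z + 24)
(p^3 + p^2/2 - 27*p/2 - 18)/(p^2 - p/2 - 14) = (2*p^2 + 9*p + 9)/(2*p + 7)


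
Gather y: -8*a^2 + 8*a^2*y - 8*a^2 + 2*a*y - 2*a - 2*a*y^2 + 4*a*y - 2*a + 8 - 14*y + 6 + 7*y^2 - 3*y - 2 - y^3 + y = -16*a^2 - 4*a - y^3 + y^2*(7 - 2*a) + y*(8*a^2 + 6*a - 16) + 12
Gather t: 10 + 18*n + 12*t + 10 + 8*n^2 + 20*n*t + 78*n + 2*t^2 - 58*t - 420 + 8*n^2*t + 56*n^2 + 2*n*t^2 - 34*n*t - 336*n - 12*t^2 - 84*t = 64*n^2 - 240*n + t^2*(2*n - 10) + t*(8*n^2 - 14*n - 130) - 400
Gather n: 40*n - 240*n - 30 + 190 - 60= 100 - 200*n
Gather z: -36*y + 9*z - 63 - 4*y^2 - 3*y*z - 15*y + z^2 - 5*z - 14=-4*y^2 - 51*y + z^2 + z*(4 - 3*y) - 77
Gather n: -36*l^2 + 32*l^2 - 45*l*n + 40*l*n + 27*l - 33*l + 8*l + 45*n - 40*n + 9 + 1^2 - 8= -4*l^2 + 2*l + n*(5 - 5*l) + 2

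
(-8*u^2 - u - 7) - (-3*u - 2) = -8*u^2 + 2*u - 5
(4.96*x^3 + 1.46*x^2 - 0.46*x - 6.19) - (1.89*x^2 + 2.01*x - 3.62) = 4.96*x^3 - 0.43*x^2 - 2.47*x - 2.57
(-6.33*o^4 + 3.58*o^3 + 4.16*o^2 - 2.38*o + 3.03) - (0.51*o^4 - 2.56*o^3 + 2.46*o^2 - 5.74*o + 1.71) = -6.84*o^4 + 6.14*o^3 + 1.7*o^2 + 3.36*o + 1.32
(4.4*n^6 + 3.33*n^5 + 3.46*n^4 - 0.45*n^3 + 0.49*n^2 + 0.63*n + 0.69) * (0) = 0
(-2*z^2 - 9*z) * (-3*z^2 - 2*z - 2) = 6*z^4 + 31*z^3 + 22*z^2 + 18*z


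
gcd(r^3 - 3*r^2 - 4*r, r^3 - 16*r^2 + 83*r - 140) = r - 4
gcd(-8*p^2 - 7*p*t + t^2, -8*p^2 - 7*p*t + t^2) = 8*p^2 + 7*p*t - t^2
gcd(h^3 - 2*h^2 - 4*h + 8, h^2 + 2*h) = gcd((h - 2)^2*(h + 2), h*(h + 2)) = h + 2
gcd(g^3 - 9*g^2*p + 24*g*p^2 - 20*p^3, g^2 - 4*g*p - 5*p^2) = -g + 5*p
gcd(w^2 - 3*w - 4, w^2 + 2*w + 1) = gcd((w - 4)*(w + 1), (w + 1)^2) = w + 1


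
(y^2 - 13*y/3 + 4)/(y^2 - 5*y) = (y^2 - 13*y/3 + 4)/(y*(y - 5))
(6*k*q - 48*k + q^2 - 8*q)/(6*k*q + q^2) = (q - 8)/q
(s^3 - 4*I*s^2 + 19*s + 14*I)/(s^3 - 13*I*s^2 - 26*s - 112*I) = (s + I)/(s - 8*I)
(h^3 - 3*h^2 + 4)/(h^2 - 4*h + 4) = h + 1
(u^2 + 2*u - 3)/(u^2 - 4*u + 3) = (u + 3)/(u - 3)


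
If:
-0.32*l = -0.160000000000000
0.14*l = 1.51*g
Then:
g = 0.05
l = 0.50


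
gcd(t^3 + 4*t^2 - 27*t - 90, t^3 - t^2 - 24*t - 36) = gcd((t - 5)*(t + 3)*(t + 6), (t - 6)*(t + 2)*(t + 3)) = t + 3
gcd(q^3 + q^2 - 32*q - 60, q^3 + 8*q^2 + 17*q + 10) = q^2 + 7*q + 10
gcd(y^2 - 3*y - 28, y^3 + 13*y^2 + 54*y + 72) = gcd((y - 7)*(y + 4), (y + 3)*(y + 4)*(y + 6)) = y + 4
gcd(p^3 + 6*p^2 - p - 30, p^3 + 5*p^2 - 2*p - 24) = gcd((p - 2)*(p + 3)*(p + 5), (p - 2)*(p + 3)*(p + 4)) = p^2 + p - 6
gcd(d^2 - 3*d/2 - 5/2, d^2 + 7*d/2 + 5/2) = d + 1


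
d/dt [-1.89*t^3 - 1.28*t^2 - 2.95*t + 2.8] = -5.67*t^2 - 2.56*t - 2.95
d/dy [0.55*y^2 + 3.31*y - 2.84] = 1.1*y + 3.31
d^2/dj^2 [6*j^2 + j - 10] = 12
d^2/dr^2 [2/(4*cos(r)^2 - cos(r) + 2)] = 2*(64*sin(r)^4 - sin(r)^2 + 17*cos(r) - 3*cos(3*r) - 49)/(4*sin(r)^2 + cos(r) - 6)^3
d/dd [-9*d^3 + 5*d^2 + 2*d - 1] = -27*d^2 + 10*d + 2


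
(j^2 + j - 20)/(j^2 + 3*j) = (j^2 + j - 20)/(j*(j + 3))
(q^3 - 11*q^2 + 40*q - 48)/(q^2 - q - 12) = (q^2 - 7*q + 12)/(q + 3)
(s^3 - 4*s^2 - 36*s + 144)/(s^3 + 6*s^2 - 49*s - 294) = (s^2 - 10*s + 24)/(s^2 - 49)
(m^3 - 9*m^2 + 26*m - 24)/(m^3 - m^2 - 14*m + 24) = (m - 4)/(m + 4)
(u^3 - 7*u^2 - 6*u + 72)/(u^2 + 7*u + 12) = (u^2 - 10*u + 24)/(u + 4)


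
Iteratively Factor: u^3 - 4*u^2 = (u)*(u^2 - 4*u) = u^2*(u - 4)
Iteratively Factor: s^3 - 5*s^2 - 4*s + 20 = (s - 2)*(s^2 - 3*s - 10) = (s - 5)*(s - 2)*(s + 2)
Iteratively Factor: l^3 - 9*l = (l)*(l^2 - 9) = l*(l - 3)*(l + 3)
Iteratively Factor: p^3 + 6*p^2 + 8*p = (p + 2)*(p^2 + 4*p) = (p + 2)*(p + 4)*(p)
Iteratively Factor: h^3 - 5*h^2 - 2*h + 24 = (h - 3)*(h^2 - 2*h - 8) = (h - 4)*(h - 3)*(h + 2)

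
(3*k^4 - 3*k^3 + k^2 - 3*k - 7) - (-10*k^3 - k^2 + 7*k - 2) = 3*k^4 + 7*k^3 + 2*k^2 - 10*k - 5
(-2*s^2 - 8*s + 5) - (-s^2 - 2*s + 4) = -s^2 - 6*s + 1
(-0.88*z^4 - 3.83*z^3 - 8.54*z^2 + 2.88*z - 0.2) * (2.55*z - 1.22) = -2.244*z^5 - 8.6929*z^4 - 17.1044*z^3 + 17.7628*z^2 - 4.0236*z + 0.244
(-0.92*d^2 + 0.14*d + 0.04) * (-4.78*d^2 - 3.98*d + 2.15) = 4.3976*d^4 + 2.9924*d^3 - 2.7264*d^2 + 0.1418*d + 0.086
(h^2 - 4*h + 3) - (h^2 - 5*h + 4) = h - 1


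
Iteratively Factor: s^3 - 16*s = (s - 4)*(s^2 + 4*s) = (s - 4)*(s + 4)*(s)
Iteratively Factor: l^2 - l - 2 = (l + 1)*(l - 2)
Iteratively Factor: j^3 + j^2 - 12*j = (j)*(j^2 + j - 12) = j*(j - 3)*(j + 4)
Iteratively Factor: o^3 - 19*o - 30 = (o + 3)*(o^2 - 3*o - 10) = (o + 2)*(o + 3)*(o - 5)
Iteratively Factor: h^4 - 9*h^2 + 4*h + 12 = (h + 1)*(h^3 - h^2 - 8*h + 12) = (h + 1)*(h + 3)*(h^2 - 4*h + 4) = (h - 2)*(h + 1)*(h + 3)*(h - 2)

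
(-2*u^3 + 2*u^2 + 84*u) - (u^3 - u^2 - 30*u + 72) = -3*u^3 + 3*u^2 + 114*u - 72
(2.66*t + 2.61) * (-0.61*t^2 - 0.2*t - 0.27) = -1.6226*t^3 - 2.1241*t^2 - 1.2402*t - 0.7047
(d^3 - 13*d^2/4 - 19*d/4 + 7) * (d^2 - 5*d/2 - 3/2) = d^5 - 23*d^4/4 + 15*d^3/8 + 95*d^2/4 - 83*d/8 - 21/2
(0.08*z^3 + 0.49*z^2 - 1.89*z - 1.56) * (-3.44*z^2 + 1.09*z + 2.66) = -0.2752*z^5 - 1.5984*z^4 + 7.2485*z^3 + 4.6097*z^2 - 6.7278*z - 4.1496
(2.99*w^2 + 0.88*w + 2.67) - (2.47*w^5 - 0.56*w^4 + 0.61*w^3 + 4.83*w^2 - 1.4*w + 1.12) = -2.47*w^5 + 0.56*w^4 - 0.61*w^3 - 1.84*w^2 + 2.28*w + 1.55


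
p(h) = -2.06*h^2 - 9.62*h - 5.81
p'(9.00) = -46.70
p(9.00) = -259.25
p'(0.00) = -9.62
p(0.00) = -5.81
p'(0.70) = -12.50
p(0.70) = -13.55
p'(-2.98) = 2.66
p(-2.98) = 4.56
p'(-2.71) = 1.55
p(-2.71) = 5.13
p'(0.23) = -10.57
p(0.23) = -8.13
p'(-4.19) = 7.64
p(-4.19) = -1.67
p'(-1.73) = -2.49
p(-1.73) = 4.67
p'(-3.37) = 4.26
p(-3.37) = 3.21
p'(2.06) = -18.11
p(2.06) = -34.37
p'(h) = -4.12*h - 9.62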